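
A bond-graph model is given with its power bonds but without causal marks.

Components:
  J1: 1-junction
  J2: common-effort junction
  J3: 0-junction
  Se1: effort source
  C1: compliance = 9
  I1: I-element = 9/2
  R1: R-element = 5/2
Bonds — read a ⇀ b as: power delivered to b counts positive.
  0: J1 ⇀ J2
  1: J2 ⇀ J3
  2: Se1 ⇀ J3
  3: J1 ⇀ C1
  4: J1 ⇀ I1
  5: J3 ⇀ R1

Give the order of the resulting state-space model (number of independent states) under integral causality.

β2 stroke at J3  (Se1: effort source, stroke at far end)
β1 stroke at J2  (common-e at J3 fixed by 2)
β5 stroke at R1  (0-jn J3 has e-setter on 2)
β0 stroke at J1  (common-e at J2 fixed by 1)
β3 stroke at J1  (C1 outputs effort q/C1)
β4 stroke at I1  (only one flow-in slot at J1)

2  (C1, I1 all integral)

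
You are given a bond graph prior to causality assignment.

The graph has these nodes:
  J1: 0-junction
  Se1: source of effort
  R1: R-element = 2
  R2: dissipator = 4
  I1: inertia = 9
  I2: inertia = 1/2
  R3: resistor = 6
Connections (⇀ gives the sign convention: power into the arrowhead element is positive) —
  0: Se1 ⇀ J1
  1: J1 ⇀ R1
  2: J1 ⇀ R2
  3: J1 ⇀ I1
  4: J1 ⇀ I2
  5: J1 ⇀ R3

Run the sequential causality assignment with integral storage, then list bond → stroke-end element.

bond 0 |J1
bond 1 |R1
bond 2 |R2
bond 3 |I1
bond 4 |I2
bond 5 |R3

#0 →J1  (Se1 fixes effort; stroke away)
#1 →R1  (common-e at J1 fixed by 0)
#2 →R2  (common-e at J1 fixed by 0)
#3 →I1  (J1: bond 0 brought effort, rest push out)
#4 →I2  (J1 effort already set via bond 0)
#5 →R3  (common-e at J1 fixed by 0)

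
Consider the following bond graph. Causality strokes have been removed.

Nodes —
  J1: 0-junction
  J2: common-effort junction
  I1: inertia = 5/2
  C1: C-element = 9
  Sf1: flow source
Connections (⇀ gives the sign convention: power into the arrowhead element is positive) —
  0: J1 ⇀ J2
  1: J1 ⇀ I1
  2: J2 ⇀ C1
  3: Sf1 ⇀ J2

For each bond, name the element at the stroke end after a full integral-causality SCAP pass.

β0 |J1
β1 |I1
β2 |J2
β3 |Sf1

bond 3 →Sf1  (Sf1 fixes flow; stroke at Sf1)
bond 1 →I1  (I1: I, integral causality)
bond 0 →J1  (closing 0-jn rule on J1)
bond 2 →J2  (J2 needs exactly one e-in)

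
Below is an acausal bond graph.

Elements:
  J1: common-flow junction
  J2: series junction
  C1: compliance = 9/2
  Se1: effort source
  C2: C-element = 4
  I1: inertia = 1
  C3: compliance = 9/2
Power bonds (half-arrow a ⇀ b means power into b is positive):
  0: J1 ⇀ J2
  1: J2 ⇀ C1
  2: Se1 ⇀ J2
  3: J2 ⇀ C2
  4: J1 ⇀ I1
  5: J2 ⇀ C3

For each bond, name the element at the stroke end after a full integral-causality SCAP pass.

b2 stroke→J2  (Se1 fixes effort; stroke away)
b1 stroke→J2  (C1: C, integral causality)
b3 stroke→J2  (C2 outputs effort q/C2)
b4 stroke→I1  (I1 outputs flow p/I1)
b0 stroke→J1  (J1 flow already set via bond 4)
b5 stroke→J2  (J2 flow already set via bond 0)

β0 →J1
β1 →J2
β2 →J2
β3 →J2
β4 →I1
β5 →J2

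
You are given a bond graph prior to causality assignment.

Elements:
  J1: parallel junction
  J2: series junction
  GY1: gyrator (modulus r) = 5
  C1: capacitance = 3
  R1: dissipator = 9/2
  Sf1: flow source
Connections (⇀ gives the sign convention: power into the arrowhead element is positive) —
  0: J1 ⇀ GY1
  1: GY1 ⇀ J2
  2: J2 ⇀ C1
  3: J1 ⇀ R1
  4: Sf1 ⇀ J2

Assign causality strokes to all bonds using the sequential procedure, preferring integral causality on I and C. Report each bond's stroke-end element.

bond 0 →J1
bond 1 →J2
bond 2 →J2
bond 3 →R1
bond 4 →Sf1

bond 4 |Sf1  (Sf1 fixes flow; stroke at Sf1)
bond 1 |J2  (1-jn J2 has f-setter on 4)
bond 2 |J2  (J2: bond 4 brought flow, rest push out)
bond 0 |J1  (through GY1, causality inverts; strokes same side of GY1)
bond 3 |R1  (J1 effort already set via bond 0)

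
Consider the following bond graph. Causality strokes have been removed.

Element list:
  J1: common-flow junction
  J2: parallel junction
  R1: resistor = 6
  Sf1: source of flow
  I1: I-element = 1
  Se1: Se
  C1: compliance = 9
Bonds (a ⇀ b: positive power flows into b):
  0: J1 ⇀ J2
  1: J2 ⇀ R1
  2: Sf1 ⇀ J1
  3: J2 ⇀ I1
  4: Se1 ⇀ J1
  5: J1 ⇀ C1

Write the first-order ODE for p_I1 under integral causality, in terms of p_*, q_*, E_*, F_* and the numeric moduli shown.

b2 stroke at Sf1  (Sf1 (Sf) sets flow on bond)
b4 stroke at J1  (Se1 (Se) sets effort on bond)
b0 stroke at J1  (J1 flow already set via bond 2)
b5 stroke at J1  (1-jn J1 has f-setter on 2)
b3 stroke at I1  (I1 outputs flow p/I1)
b1 stroke at J2  (J2: last free bond brings effort in)

dp_I1/dt = 6*F_Sf1 - 6*p_I1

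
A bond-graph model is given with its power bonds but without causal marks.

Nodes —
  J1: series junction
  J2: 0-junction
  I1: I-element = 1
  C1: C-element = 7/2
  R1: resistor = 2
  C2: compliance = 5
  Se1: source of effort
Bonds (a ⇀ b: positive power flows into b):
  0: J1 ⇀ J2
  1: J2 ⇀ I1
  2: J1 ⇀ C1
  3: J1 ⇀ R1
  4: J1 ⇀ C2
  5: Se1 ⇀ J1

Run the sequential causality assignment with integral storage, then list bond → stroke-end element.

β0 →J2
β1 →I1
β2 →J1
β3 →J1
β4 →J1
β5 →J1

#5 |J1  (Se1 fixes effort; stroke away)
#1 |I1  (prefer integral on I1)
#0 |J2  (only one effort-in slot at J2)
#2 |J1  (common-f at J1 fixed by 0)
#3 |J1  (J1 flow already set via bond 0)
#4 |J1  (1-jn J1 has f-setter on 0)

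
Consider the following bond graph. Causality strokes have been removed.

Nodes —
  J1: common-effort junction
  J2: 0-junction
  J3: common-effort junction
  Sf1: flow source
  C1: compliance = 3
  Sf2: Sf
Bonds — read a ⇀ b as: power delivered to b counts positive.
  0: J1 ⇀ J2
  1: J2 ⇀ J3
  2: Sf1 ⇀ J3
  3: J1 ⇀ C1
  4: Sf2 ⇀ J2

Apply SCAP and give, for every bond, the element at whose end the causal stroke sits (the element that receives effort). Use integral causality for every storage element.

β2 |Sf1  (Sf1: flow source, stroke at near end)
β4 |Sf2  (Sf2 fixes flow; stroke at Sf2)
β1 |J3  (closing 0-jn rule on J3)
β0 |J2  (closing 0-jn rule on J2)
β3 |J1  (J1: last free bond brings effort in)

#0 stroke→J2
#1 stroke→J3
#2 stroke→Sf1
#3 stroke→J1
#4 stroke→Sf2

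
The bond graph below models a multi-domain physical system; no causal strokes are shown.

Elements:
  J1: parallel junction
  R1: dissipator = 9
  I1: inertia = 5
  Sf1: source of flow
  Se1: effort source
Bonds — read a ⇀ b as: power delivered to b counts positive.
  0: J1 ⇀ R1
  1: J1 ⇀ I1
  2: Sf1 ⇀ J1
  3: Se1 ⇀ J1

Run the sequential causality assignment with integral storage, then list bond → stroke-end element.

b0 →R1
b1 →I1
b2 →Sf1
b3 →J1

β2 →Sf1  (Sf1 (Sf) sets flow on bond)
β3 →J1  (Se1: effort source, stroke at far end)
β0 →R1  (J1 effort already set via bond 3)
β1 →I1  (J1 effort already set via bond 3)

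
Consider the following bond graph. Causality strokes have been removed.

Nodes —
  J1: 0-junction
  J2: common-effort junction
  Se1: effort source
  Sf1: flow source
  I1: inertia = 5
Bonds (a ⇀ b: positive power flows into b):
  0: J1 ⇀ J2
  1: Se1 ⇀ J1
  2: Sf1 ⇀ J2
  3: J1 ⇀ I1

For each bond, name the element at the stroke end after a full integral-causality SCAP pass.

bond 0 |J2
bond 1 |J1
bond 2 |Sf1
bond 3 |I1

β1 stroke at J1  (Se1: effort source, stroke at far end)
β2 stroke at Sf1  (Sf1 (Sf) sets flow on bond)
β0 stroke at J2  (0-jn J1 has e-setter on 1)
β3 stroke at I1  (0-jn J1 has e-setter on 1)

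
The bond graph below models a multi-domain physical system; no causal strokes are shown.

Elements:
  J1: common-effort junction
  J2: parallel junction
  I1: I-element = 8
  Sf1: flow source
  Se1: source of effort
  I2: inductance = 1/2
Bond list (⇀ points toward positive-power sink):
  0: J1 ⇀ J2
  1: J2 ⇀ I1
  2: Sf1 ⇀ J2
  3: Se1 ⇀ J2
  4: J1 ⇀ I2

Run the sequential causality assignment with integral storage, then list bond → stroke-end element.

#0 stroke→J1
#1 stroke→I1
#2 stroke→Sf1
#3 stroke→J2
#4 stroke→I2

b2 stroke→Sf1  (source Sf1 imposes f)
b3 stroke→J2  (source Se1 imposes e)
b0 stroke→J1  (J2: bond 3 brought effort, rest push out)
b1 stroke→I1  (common-e at J2 fixed by 3)
b4 stroke→I2  (0-jn J1 has e-setter on 0)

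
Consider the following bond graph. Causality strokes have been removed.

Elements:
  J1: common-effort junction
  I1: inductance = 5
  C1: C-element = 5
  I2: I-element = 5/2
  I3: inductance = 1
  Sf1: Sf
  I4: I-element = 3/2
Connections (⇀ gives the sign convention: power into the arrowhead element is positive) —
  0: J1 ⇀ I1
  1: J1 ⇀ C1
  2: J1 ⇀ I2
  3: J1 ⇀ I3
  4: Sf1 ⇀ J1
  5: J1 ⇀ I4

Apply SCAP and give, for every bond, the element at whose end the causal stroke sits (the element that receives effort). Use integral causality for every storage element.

bond 4 |Sf1  (Sf1 (Sf) sets flow on bond)
bond 0 |I1  (I1 outputs flow p/I1)
bond 1 |J1  (C1 outputs effort q/C1)
bond 2 |I2  (J1: bond 1 brought effort, rest push out)
bond 3 |I3  (common-e at J1 fixed by 1)
bond 5 |I4  (common-e at J1 fixed by 1)

β0 stroke at I1
β1 stroke at J1
β2 stroke at I2
β3 stroke at I3
β4 stroke at Sf1
β5 stroke at I4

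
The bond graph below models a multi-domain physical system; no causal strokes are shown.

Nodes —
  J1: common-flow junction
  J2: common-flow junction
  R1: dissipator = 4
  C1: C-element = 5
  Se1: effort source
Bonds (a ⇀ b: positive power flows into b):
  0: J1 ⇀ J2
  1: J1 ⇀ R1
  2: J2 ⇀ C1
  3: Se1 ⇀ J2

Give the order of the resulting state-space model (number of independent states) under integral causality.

b3 →J2  (Se1: effort source, stroke at far end)
b2 →J2  (C1 outputs effort q/C1)
b0 →J1  (J2: last free bond brings flow in)
b1 →R1  (closing 1-jn rule on J1)

1  (C1 all integral)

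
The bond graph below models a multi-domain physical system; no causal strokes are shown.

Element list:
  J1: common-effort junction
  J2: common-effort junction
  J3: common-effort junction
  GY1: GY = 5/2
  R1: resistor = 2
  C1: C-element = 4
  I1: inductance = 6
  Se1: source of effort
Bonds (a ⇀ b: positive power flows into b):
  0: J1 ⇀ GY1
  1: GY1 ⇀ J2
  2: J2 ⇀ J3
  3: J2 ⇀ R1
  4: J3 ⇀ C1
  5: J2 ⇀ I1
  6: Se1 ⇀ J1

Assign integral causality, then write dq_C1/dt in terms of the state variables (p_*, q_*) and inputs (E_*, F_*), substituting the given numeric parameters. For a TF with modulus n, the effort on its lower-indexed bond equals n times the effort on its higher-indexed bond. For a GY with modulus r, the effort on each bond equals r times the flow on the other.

dq_C1/dt = 2*E_Se1/5 - p_I1/6 - q_C1/8

b6 stroke→J1  (Se1: effort source, stroke at far end)
b0 stroke→GY1  (0-jn J1 has e-setter on 6)
b1 stroke→GY1  (GY1 both-in/both-out from 0)
b4 stroke→J3  (C1 outputs effort q/C1)
b2 stroke→J2  (0-jn J3 has e-setter on 4)
b3 stroke→R1  (J2: bond 2 brought effort, rest push out)
b5 stroke→I1  (common-e at J2 fixed by 2)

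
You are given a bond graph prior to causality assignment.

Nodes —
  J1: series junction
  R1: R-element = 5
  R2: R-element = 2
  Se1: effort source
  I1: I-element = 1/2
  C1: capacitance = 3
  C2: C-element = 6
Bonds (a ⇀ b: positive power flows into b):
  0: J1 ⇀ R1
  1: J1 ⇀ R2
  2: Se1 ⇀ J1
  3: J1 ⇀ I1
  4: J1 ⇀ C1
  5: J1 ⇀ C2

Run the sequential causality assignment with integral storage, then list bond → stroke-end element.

β0 →J1
β1 →J1
β2 →J1
β3 →I1
β4 →J1
β5 →J1

b2 stroke→J1  (Se1: effort source, stroke at far end)
b3 stroke→I1  (I1 integral (f out))
b0 stroke→J1  (J1: bond 3 brought flow, rest push out)
b1 stroke→J1  (common-f at J1 fixed by 3)
b4 stroke→J1  (1-jn J1 has f-setter on 3)
b5 stroke→J1  (J1: bond 3 brought flow, rest push out)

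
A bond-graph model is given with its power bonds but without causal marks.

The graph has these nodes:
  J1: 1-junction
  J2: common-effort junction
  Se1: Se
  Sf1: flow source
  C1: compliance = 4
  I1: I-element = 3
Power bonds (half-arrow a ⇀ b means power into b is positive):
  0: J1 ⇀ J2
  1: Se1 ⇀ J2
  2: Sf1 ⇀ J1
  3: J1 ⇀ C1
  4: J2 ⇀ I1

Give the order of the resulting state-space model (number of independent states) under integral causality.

2  (C1, I1 all integral)

bond 1 →J2  (Se1: effort source, stroke at far end)
bond 2 →Sf1  (Sf1: flow source, stroke at near end)
bond 0 →J1  (1-jn J1 has f-setter on 2)
bond 3 →J1  (J1 flow already set via bond 2)
bond 4 →I1  (J2 effort already set via bond 1)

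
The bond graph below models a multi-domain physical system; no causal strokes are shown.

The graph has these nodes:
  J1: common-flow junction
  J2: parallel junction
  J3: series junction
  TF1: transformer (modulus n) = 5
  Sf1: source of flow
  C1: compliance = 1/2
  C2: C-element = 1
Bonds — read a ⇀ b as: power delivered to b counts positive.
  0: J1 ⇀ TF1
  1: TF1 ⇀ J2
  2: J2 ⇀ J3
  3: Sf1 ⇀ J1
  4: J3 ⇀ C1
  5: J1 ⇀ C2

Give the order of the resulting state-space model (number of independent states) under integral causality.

2  (C1, C2 all integral)

β3 stroke→Sf1  (Sf1 (Sf) sets flow on bond)
β0 stroke→J1  (common-f at J1 fixed by 3)
β5 stroke→J1  (J1: bond 3 brought flow, rest push out)
β1 stroke→TF1  (TF1: transformer flips bond 0)
β2 stroke→J2  (J2: last free bond brings effort in)
β4 stroke→J3  (common-f at J3 fixed by 2)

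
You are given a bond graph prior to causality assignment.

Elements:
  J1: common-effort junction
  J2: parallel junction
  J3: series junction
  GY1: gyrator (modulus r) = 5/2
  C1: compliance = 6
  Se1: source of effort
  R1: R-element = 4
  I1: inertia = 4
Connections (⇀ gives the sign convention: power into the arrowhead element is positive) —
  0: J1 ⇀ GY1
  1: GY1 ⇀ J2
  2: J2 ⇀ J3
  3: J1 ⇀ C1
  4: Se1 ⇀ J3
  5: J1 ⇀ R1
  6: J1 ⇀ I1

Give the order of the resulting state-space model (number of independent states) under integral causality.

2  (C1, I1 all integral)

b4 stroke at J3  (source Se1 imposes e)
b2 stroke at J2  (only one flow-in slot at J3)
b1 stroke at GY1  (common-e at J2 fixed by 2)
b0 stroke at GY1  (GY1: gyrator matches bond 1)
b3 stroke at J1  (C1: C, integral causality)
b5 stroke at R1  (J1 effort already set via bond 3)
b6 stroke at I1  (J1 effort already set via bond 3)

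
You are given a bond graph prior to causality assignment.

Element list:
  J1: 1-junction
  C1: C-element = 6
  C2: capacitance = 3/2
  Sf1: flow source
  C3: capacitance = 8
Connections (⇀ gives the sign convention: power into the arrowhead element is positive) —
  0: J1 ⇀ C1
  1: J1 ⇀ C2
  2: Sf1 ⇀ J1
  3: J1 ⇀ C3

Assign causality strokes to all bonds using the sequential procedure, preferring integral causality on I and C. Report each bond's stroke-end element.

#2 |Sf1  (Sf1 (Sf) sets flow on bond)
#0 |J1  (1-jn J1 has f-setter on 2)
#1 |J1  (1-jn J1 has f-setter on 2)
#3 |J1  (1-jn J1 has f-setter on 2)

β0 stroke at J1
β1 stroke at J1
β2 stroke at Sf1
β3 stroke at J1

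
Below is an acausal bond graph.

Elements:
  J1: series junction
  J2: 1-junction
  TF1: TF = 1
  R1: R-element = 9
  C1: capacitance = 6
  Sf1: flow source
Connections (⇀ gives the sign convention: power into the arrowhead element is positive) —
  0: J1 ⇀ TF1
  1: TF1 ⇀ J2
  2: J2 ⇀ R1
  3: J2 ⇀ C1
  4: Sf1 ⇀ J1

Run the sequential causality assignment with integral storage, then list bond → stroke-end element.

bond 4 |Sf1  (source Sf1 imposes f)
bond 0 |J1  (J1 flow already set via bond 4)
bond 1 |TF1  (TF TF1: opposite of bond 0)
bond 2 |J2  (common-f at J2 fixed by 1)
bond 3 |J2  (1-jn J2 has f-setter on 1)

b0 stroke→J1
b1 stroke→TF1
b2 stroke→J2
b3 stroke→J2
b4 stroke→Sf1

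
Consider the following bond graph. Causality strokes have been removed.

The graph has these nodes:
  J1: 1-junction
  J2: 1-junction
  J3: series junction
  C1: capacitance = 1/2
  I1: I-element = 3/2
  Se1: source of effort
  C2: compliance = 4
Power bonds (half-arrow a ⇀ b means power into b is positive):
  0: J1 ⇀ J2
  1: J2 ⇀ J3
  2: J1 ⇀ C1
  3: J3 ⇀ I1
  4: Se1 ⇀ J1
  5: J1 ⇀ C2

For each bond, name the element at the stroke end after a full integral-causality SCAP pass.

b0 →J2
b1 →J3
b2 →J1
b3 →I1
b4 →J1
b5 →J1

β4 →J1  (Se1 fixes effort; stroke away)
β2 →J1  (C1: C, integral causality)
β3 →I1  (I1 integral (f out))
β1 →J3  (J3: bond 3 brought flow, rest push out)
β0 →J2  (J2: bond 1 brought flow, rest push out)
β5 →J1  (J1: bond 0 brought flow, rest push out)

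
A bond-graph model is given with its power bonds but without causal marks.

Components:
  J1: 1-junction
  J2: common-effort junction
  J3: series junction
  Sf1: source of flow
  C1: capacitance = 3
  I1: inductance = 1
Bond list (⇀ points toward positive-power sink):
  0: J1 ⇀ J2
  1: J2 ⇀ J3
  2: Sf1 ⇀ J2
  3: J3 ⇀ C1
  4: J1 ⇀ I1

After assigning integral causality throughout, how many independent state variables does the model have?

#2 |Sf1  (source Sf1 imposes f)
#3 |J3  (C1 outputs effort q/C1)
#1 |J2  (closing 1-jn rule on J3)
#0 |J1  (J2: bond 1 brought effort, rest push out)
#4 |I1  (only one flow-in slot at J1)

2  (C1, I1 all integral)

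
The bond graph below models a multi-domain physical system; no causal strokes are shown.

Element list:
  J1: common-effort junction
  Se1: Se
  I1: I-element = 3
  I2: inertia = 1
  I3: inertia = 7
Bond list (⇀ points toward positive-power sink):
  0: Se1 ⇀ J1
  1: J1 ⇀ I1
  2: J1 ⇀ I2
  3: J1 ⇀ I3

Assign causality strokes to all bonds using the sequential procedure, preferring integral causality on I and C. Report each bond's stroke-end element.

β0 stroke→J1
β1 stroke→I1
β2 stroke→I2
β3 stroke→I3

β0 stroke at J1  (Se1: effort source, stroke at far end)
β1 stroke at I1  (J1: bond 0 brought effort, rest push out)
β2 stroke at I2  (J1 effort already set via bond 0)
β3 stroke at I3  (common-e at J1 fixed by 0)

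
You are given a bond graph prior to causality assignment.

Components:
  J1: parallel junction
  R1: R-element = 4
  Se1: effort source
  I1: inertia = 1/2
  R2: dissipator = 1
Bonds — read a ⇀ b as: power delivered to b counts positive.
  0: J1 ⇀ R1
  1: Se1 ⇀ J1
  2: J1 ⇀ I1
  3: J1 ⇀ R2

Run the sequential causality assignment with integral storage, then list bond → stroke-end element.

#0 |R1
#1 |J1
#2 |I1
#3 |R2

#1 stroke→J1  (Se1: effort source, stroke at far end)
#0 stroke→R1  (J1: bond 1 brought effort, rest push out)
#2 stroke→I1  (J1 effort already set via bond 1)
#3 stroke→R2  (J1 effort already set via bond 1)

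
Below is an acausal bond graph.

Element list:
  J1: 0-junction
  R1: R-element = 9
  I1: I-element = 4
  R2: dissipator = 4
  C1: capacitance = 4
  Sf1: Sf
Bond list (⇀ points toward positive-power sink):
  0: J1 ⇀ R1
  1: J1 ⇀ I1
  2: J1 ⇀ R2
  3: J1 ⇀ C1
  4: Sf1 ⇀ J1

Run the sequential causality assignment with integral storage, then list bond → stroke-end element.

β0 stroke at R1
β1 stroke at I1
β2 stroke at R2
β3 stroke at J1
β4 stroke at Sf1

bond 4 stroke at Sf1  (Sf1: flow source, stroke at near end)
bond 1 stroke at I1  (I1 outputs flow p/I1)
bond 3 stroke at J1  (prefer integral on C1)
bond 0 stroke at R1  (common-e at J1 fixed by 3)
bond 2 stroke at R2  (common-e at J1 fixed by 3)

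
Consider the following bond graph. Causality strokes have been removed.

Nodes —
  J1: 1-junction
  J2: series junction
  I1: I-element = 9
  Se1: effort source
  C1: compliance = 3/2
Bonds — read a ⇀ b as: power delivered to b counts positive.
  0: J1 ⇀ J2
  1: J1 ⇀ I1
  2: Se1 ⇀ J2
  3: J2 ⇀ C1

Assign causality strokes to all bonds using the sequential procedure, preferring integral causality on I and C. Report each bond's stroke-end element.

#0 stroke at J1
#1 stroke at I1
#2 stroke at J2
#3 stroke at J2

bond 2 |J2  (source Se1 imposes e)
bond 1 |I1  (I1 outputs flow p/I1)
bond 0 |J1  (J1 flow already set via bond 1)
bond 3 |J2  (1-jn J2 has f-setter on 0)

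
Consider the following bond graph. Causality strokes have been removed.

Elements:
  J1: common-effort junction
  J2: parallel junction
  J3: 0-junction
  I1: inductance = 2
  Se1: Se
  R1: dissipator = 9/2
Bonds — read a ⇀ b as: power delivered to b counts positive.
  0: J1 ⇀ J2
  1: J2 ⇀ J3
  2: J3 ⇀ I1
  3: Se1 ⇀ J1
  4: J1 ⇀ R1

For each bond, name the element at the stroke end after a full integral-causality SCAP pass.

bond 3 stroke at J1  (Se1 fixes effort; stroke away)
bond 0 stroke at J2  (J1 effort already set via bond 3)
bond 4 stroke at R1  (common-e at J1 fixed by 3)
bond 1 stroke at J3  (0-jn J2 has e-setter on 0)
bond 2 stroke at I1  (J3: bond 1 brought effort, rest push out)

β0 stroke at J2
β1 stroke at J3
β2 stroke at I1
β3 stroke at J1
β4 stroke at R1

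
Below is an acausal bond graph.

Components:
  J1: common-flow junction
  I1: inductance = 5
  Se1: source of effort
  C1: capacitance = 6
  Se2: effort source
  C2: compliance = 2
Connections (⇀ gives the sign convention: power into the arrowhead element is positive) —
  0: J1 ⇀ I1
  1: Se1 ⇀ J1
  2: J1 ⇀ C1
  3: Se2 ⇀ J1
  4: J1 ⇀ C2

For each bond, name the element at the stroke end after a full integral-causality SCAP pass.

bond 1 stroke→J1  (source Se1 imposes e)
bond 3 stroke→J1  (Se2 fixes effort; stroke away)
bond 0 stroke→I1  (I1 integral (f out))
bond 2 stroke→J1  (1-jn J1 has f-setter on 0)
bond 4 stroke→J1  (J1 flow already set via bond 0)

bond 0 stroke at I1
bond 1 stroke at J1
bond 2 stroke at J1
bond 3 stroke at J1
bond 4 stroke at J1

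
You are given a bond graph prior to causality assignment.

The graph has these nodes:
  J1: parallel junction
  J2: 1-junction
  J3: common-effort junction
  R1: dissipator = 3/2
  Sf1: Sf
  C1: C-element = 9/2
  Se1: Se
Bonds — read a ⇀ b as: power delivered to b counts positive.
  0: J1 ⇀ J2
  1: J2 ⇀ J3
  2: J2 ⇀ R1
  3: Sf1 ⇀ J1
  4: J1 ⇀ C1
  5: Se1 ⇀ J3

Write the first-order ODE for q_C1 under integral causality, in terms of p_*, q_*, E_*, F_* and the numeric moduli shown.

bond 3 |Sf1  (source Sf1 imposes f)
bond 5 |J3  (Se1 (Se) sets effort on bond)
bond 1 |J2  (J3 effort already set via bond 5)
bond 4 |J1  (prefer integral on C1)
bond 0 |J2  (J1: bond 4 brought effort, rest push out)
bond 2 |R1  (only one flow-in slot at J2)

dq_C1/dt = 2*E_Se1/3 + F_Sf1 - 4*q_C1/27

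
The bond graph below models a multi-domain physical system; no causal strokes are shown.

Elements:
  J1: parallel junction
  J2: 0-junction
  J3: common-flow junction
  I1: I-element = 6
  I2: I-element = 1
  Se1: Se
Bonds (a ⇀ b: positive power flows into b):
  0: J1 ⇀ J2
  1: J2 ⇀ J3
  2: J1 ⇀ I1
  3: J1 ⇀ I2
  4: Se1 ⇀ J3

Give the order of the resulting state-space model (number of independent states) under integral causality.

bond 4 stroke→J3  (Se1 fixes effort; stroke away)
bond 1 stroke→J2  (J3: last free bond brings flow in)
bond 0 stroke→J1  (J2 effort already set via bond 1)
bond 2 stroke→I1  (common-e at J1 fixed by 0)
bond 3 stroke→I2  (J1: bond 0 brought effort, rest push out)

2  (I1, I2 all integral)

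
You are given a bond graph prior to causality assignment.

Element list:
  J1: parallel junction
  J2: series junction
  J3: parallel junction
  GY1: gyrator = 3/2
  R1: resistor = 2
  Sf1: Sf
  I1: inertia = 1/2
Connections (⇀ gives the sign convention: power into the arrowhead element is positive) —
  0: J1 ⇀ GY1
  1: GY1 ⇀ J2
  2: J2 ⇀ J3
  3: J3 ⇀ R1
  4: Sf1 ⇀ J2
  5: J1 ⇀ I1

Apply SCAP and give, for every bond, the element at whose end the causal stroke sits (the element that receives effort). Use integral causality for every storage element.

β0 |J1
β1 |J2
β2 |J2
β3 |J3
β4 |Sf1
β5 |I1

b4 |Sf1  (Sf1 fixes flow; stroke at Sf1)
b1 |J2  (J2: bond 4 brought flow, rest push out)
b2 |J2  (J2: bond 4 brought flow, rest push out)
b3 |J3  (only one effort-in slot at J3)
b0 |J1  (GY GY1: same side as bond 1)
b5 |I1  (J1 effort already set via bond 0)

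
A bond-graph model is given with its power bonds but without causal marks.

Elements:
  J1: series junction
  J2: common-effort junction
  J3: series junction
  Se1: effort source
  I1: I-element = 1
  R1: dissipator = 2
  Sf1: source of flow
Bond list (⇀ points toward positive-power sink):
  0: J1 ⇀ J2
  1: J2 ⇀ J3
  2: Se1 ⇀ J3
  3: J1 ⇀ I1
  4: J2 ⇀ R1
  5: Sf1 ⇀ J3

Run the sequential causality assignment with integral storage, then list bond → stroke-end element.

#0 |J1
#1 |J3
#2 |J3
#3 |I1
#4 |J2
#5 |Sf1

b2 stroke at J3  (Se1: effort source, stroke at far end)
b5 stroke at Sf1  (Sf1 (Sf) sets flow on bond)
b1 stroke at J3  (1-jn J3 has f-setter on 5)
b3 stroke at I1  (I1 outputs flow p/I1)
b0 stroke at J1  (J1 flow already set via bond 3)
b4 stroke at J2  (closing 0-jn rule on J2)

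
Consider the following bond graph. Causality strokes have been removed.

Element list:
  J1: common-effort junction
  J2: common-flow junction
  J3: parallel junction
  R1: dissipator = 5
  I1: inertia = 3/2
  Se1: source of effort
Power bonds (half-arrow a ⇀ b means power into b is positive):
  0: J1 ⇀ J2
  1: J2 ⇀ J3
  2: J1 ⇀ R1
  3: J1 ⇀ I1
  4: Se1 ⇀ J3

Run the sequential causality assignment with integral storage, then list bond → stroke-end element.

β0 stroke at J1
β1 stroke at J2
β2 stroke at R1
β3 stroke at I1
β4 stroke at J3

#4 stroke at J3  (source Se1 imposes e)
#1 stroke at J2  (J3 effort already set via bond 4)
#0 stroke at J1  (J2: last free bond brings flow in)
#2 stroke at R1  (0-jn J1 has e-setter on 0)
#3 stroke at I1  (0-jn J1 has e-setter on 0)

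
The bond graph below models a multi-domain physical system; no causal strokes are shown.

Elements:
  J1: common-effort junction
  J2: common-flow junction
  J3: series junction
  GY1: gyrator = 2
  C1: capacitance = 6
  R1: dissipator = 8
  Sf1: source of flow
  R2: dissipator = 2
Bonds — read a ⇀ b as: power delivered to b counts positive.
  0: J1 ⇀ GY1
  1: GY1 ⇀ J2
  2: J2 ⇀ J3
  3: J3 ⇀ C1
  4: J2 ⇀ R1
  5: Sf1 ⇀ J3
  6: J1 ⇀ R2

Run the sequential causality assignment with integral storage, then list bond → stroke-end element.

b5 →Sf1  (Sf1 (Sf) sets flow on bond)
b2 →J3  (J3: bond 5 brought flow, rest push out)
b3 →J3  (1-jn J3 has f-setter on 5)
b1 →J2  (1-jn J2 has f-setter on 2)
b4 →J2  (1-jn J2 has f-setter on 2)
b0 →J1  (through GY1, causality inverts; strokes same side of GY1)
b6 →R2  (J1 effort already set via bond 0)

bond 0 stroke→J1
bond 1 stroke→J2
bond 2 stroke→J3
bond 3 stroke→J3
bond 4 stroke→J2
bond 5 stroke→Sf1
bond 6 stroke→R2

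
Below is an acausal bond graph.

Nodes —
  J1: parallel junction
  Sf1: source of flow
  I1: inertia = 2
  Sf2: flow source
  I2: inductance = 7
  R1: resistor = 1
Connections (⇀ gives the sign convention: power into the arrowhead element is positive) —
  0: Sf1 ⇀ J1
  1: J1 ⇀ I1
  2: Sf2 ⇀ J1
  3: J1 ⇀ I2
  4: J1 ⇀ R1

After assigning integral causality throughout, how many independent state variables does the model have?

2  (I1, I2 all integral)

bond 0 |Sf1  (Sf1: flow source, stroke at near end)
bond 2 |Sf2  (Sf2: flow source, stroke at near end)
bond 1 |I1  (I1 outputs flow p/I1)
bond 3 |I2  (I2 outputs flow p/I2)
bond 4 |J1  (J1 needs exactly one e-in)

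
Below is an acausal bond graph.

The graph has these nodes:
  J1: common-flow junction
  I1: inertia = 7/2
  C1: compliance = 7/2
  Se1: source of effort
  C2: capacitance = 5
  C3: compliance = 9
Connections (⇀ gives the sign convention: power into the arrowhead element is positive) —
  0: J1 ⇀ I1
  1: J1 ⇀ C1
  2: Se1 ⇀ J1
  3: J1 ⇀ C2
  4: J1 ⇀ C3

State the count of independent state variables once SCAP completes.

β2 stroke at J1  (source Se1 imposes e)
β0 stroke at I1  (I1 outputs flow p/I1)
β1 stroke at J1  (J1: bond 0 brought flow, rest push out)
β3 stroke at J1  (1-jn J1 has f-setter on 0)
β4 stroke at J1  (common-f at J1 fixed by 0)

4  (C1, C2, C3, I1 all integral)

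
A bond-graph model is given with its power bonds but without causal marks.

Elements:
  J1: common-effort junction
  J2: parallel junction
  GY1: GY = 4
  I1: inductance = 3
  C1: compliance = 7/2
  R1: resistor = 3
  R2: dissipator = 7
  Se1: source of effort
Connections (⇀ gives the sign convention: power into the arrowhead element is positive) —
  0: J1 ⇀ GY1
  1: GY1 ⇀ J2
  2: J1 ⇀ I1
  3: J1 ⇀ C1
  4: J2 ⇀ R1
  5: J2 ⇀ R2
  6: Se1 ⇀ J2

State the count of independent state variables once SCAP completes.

2  (C1, I1 all integral)

bond 6 stroke→J2  (Se1 fixes effort; stroke away)
bond 1 stroke→GY1  (common-e at J2 fixed by 6)
bond 4 stroke→R1  (J2 effort already set via bond 6)
bond 5 stroke→R2  (common-e at J2 fixed by 6)
bond 0 stroke→GY1  (GY1: gyrator matches bond 1)
bond 2 stroke→I1  (I1: I, integral causality)
bond 3 stroke→J1  (closing 0-jn rule on J1)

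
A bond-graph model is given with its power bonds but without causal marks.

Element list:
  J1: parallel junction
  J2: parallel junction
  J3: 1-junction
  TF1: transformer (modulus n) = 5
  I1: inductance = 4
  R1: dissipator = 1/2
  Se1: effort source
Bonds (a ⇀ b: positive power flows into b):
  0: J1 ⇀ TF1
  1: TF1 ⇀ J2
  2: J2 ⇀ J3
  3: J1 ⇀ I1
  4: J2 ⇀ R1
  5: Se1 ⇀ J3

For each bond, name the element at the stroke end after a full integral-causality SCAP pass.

bond 0 |J1
bond 1 |TF1
bond 2 |J2
bond 3 |I1
bond 4 |R1
bond 5 |J3

#5 stroke→J3  (Se1 (Se) sets effort on bond)
#2 stroke→J2  (closing 1-jn rule on J3)
#1 stroke→TF1  (common-e at J2 fixed by 2)
#4 stroke→R1  (common-e at J2 fixed by 2)
#0 stroke→J1  (TF1 one-in-one-out from 1)
#3 stroke→I1  (J1: bond 0 brought effort, rest push out)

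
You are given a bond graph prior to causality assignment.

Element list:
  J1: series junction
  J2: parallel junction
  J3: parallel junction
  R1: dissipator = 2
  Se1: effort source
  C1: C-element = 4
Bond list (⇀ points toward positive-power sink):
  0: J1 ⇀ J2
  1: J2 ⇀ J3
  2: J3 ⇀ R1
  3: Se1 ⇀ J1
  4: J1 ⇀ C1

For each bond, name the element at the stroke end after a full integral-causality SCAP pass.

#0 |J2
#1 |J3
#2 |R1
#3 |J1
#4 |J1

β3 stroke at J1  (source Se1 imposes e)
β4 stroke at J1  (C1 integral (e out))
β0 stroke at J2  (closing 1-jn rule on J1)
β1 stroke at J3  (J2 effort already set via bond 0)
β2 stroke at R1  (0-jn J3 has e-setter on 1)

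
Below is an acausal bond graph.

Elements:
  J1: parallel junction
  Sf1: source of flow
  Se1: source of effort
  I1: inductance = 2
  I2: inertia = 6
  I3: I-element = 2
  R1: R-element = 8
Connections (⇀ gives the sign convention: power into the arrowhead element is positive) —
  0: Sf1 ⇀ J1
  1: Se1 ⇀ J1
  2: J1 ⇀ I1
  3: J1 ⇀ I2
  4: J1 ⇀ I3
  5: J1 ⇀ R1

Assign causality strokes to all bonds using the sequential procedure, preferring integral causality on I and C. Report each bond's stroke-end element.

bond 0 stroke→Sf1  (Sf1 fixes flow; stroke at Sf1)
bond 1 stroke→J1  (Se1 fixes effort; stroke away)
bond 2 stroke→I1  (J1: bond 1 brought effort, rest push out)
bond 3 stroke→I2  (J1 effort already set via bond 1)
bond 4 stroke→I3  (0-jn J1 has e-setter on 1)
bond 5 stroke→R1  (J1: bond 1 brought effort, rest push out)

#0 stroke at Sf1
#1 stroke at J1
#2 stroke at I1
#3 stroke at I2
#4 stroke at I3
#5 stroke at R1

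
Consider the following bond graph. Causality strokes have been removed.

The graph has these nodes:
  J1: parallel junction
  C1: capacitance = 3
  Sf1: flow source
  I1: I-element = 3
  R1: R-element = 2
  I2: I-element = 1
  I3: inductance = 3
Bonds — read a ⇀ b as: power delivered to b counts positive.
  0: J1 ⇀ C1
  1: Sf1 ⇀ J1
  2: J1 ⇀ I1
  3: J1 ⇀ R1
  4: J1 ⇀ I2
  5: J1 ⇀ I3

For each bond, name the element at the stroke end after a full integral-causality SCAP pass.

β0 →J1
β1 →Sf1
β2 →I1
β3 →R1
β4 →I2
β5 →I3

bond 1 |Sf1  (Sf1: flow source, stroke at near end)
bond 0 |J1  (C1 integral (e out))
bond 2 |I1  (common-e at J1 fixed by 0)
bond 3 |R1  (0-jn J1 has e-setter on 0)
bond 4 |I2  (J1 effort already set via bond 0)
bond 5 |I3  (0-jn J1 has e-setter on 0)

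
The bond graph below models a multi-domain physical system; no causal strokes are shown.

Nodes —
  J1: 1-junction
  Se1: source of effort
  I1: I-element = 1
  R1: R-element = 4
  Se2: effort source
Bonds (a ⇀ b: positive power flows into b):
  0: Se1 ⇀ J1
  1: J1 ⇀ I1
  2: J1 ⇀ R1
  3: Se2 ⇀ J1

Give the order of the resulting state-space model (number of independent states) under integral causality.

β0 |J1  (Se1 (Se) sets effort on bond)
β3 |J1  (source Se2 imposes e)
β1 |I1  (prefer integral on I1)
β2 |J1  (J1: bond 1 brought flow, rest push out)

1  (I1 all integral)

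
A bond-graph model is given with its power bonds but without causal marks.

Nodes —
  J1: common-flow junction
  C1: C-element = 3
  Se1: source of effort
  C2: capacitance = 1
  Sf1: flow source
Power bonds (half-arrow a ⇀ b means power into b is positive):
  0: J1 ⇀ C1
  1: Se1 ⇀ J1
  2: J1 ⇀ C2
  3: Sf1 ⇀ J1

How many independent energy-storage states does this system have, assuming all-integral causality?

2  (C1, C2 all integral)

bond 1 stroke at J1  (Se1 (Se) sets effort on bond)
bond 3 stroke at Sf1  (Sf1 (Sf) sets flow on bond)
bond 0 stroke at J1  (common-f at J1 fixed by 3)
bond 2 stroke at J1  (common-f at J1 fixed by 3)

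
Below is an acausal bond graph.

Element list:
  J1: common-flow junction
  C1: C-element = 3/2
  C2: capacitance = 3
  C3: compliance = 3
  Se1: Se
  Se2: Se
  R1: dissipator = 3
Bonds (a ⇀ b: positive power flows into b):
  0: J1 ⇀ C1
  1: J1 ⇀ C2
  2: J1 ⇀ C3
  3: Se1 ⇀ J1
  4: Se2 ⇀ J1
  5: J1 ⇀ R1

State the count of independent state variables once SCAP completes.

3  (C1, C2, C3 all integral)

#3 stroke→J1  (source Se1 imposes e)
#4 stroke→J1  (Se2: effort source, stroke at far end)
#0 stroke→J1  (prefer integral on C1)
#1 stroke→J1  (C2 integral (e out))
#2 stroke→J1  (prefer integral on C3)
#5 stroke→R1  (J1: last free bond brings flow in)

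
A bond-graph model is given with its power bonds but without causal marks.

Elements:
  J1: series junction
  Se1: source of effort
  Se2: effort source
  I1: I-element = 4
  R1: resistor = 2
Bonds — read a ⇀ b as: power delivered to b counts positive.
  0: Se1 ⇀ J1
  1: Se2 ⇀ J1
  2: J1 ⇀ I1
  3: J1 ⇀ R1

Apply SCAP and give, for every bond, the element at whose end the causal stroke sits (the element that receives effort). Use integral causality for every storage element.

#0 →J1
#1 →J1
#2 →I1
#3 →J1

β0 |J1  (Se1 (Se) sets effort on bond)
β1 |J1  (Se2 fixes effort; stroke away)
β2 |I1  (prefer integral on I1)
β3 |J1  (J1: bond 2 brought flow, rest push out)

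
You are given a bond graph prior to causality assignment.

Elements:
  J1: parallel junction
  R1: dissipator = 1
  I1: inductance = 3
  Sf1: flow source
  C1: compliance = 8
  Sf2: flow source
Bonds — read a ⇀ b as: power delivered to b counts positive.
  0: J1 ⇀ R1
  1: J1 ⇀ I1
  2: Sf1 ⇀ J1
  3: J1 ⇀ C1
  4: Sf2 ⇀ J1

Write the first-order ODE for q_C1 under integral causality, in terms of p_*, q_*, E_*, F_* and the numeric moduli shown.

dq_C1/dt = F_Sf1 + F_Sf2 - p_I1/3 - q_C1/8

b2 |Sf1  (source Sf1 imposes f)
b4 |Sf2  (Sf2 fixes flow; stroke at Sf2)
b1 |I1  (I1: I, integral causality)
b3 |J1  (prefer integral on C1)
b0 |R1  (common-e at J1 fixed by 3)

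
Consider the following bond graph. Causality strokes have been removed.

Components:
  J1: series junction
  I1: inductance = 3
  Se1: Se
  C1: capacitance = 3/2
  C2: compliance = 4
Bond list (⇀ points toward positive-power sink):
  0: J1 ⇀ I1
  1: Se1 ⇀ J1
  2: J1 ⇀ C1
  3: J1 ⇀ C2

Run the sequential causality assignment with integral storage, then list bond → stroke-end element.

bond 0 →I1
bond 1 →J1
bond 2 →J1
bond 3 →J1

β1 stroke→J1  (Se1 (Se) sets effort on bond)
β0 stroke→I1  (I1 outputs flow p/I1)
β2 stroke→J1  (J1 flow already set via bond 0)
β3 stroke→J1  (J1 flow already set via bond 0)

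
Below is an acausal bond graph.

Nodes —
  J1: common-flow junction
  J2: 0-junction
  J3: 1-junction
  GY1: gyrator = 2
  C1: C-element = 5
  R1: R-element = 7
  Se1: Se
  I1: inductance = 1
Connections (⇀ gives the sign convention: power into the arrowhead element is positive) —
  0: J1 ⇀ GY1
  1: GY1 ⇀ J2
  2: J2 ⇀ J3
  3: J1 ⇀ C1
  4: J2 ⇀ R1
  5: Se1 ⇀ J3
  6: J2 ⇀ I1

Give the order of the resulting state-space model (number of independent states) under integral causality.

#5 |J3  (Se1: effort source, stroke at far end)
#2 |J2  (J3: last free bond brings flow in)
#1 |GY1  (common-e at J2 fixed by 2)
#4 |R1  (J2: bond 2 brought effort, rest push out)
#6 |I1  (0-jn J2 has e-setter on 2)
#0 |GY1  (through GY1, causality inverts; strokes same side of GY1)
#3 |J1  (J1: bond 0 brought flow, rest push out)

2  (C1, I1 all integral)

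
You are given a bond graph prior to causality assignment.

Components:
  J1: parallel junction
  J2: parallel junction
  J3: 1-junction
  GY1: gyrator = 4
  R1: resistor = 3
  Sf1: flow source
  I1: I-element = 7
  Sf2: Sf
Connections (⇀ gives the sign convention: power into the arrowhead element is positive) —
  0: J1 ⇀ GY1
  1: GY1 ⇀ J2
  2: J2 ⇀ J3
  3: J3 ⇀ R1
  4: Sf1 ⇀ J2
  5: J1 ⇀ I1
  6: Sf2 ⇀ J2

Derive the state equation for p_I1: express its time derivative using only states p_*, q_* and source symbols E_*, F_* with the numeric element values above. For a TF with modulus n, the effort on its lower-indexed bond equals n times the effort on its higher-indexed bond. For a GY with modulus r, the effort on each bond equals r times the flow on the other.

dp_I1/dt = -4*F_Sf1 - 4*F_Sf2 - 16*p_I1/21

b4 stroke at Sf1  (Sf1 fixes flow; stroke at Sf1)
b6 stroke at Sf2  (Sf2: flow source, stroke at near end)
b5 stroke at I1  (I1 integral (f out))
b0 stroke at J1  (only one effort-in slot at J1)
b1 stroke at J2  (GY GY1: same side as bond 0)
b2 stroke at J3  (J2: bond 1 brought effort, rest push out)
b3 stroke at R1  (J3 needs exactly one f-in)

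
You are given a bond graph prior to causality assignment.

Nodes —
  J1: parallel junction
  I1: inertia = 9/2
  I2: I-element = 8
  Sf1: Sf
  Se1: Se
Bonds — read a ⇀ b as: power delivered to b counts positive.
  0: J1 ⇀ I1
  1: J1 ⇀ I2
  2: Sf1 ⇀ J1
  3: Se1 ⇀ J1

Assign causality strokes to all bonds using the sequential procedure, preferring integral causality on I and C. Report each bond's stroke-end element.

b0 stroke at I1
b1 stroke at I2
b2 stroke at Sf1
b3 stroke at J1

β2 →Sf1  (Sf1 (Sf) sets flow on bond)
β3 →J1  (Se1 (Se) sets effort on bond)
β0 →I1  (J1 effort already set via bond 3)
β1 →I2  (common-e at J1 fixed by 3)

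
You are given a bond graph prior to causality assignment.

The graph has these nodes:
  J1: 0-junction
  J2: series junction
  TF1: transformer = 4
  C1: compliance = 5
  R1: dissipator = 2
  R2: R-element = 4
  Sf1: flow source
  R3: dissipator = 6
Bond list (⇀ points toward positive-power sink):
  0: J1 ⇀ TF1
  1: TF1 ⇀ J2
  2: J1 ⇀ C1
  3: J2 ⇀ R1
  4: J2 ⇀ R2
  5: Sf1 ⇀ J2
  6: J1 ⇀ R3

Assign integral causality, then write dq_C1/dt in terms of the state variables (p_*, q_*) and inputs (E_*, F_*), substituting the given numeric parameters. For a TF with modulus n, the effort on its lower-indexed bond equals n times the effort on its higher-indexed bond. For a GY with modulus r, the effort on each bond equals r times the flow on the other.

β5 stroke→Sf1  (Sf1 fixes flow; stroke at Sf1)
β1 stroke→J2  (J2 flow already set via bond 5)
β3 stroke→J2  (1-jn J2 has f-setter on 5)
β4 stroke→J2  (J2: bond 5 brought flow, rest push out)
β0 stroke→TF1  (TF1 one-in-one-out from 1)
β2 stroke→J1  (C1 outputs effort q/C1)
β6 stroke→R3  (J1 effort already set via bond 2)

dq_C1/dt = -F_Sf1/4 - q_C1/30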